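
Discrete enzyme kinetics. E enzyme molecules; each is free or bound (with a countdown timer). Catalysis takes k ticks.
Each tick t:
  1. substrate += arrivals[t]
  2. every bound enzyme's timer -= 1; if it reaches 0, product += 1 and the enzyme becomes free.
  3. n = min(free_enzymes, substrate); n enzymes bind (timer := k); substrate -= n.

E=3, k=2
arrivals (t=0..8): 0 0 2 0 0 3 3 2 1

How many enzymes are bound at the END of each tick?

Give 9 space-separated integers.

Answer: 0 0 2 2 0 3 3 3 3

Derivation:
t=0: arr=0 -> substrate=0 bound=0 product=0
t=1: arr=0 -> substrate=0 bound=0 product=0
t=2: arr=2 -> substrate=0 bound=2 product=0
t=3: arr=0 -> substrate=0 bound=2 product=0
t=4: arr=0 -> substrate=0 bound=0 product=2
t=5: arr=3 -> substrate=0 bound=3 product=2
t=6: arr=3 -> substrate=3 bound=3 product=2
t=7: arr=2 -> substrate=2 bound=3 product=5
t=8: arr=1 -> substrate=3 bound=3 product=5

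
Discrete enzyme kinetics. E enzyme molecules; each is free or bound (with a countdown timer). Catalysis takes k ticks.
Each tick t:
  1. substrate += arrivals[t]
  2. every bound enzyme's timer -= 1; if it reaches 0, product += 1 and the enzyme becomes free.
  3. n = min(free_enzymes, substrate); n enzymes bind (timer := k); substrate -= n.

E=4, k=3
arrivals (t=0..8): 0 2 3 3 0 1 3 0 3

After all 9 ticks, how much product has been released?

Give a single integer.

Answer: 8

Derivation:
t=0: arr=0 -> substrate=0 bound=0 product=0
t=1: arr=2 -> substrate=0 bound=2 product=0
t=2: arr=3 -> substrate=1 bound=4 product=0
t=3: arr=3 -> substrate=4 bound=4 product=0
t=4: arr=0 -> substrate=2 bound=4 product=2
t=5: arr=1 -> substrate=1 bound=4 product=4
t=6: arr=3 -> substrate=4 bound=4 product=4
t=7: arr=0 -> substrate=2 bound=4 product=6
t=8: arr=3 -> substrate=3 bound=4 product=8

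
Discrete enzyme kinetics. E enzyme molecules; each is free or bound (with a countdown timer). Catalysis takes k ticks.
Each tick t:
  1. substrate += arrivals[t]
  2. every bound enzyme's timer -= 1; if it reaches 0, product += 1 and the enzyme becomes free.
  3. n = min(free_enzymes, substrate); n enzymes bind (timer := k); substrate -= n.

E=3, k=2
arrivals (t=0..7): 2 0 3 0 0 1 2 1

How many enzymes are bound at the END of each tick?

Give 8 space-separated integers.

t=0: arr=2 -> substrate=0 bound=2 product=0
t=1: arr=0 -> substrate=0 bound=2 product=0
t=2: arr=3 -> substrate=0 bound=3 product=2
t=3: arr=0 -> substrate=0 bound=3 product=2
t=4: arr=0 -> substrate=0 bound=0 product=5
t=5: arr=1 -> substrate=0 bound=1 product=5
t=6: arr=2 -> substrate=0 bound=3 product=5
t=7: arr=1 -> substrate=0 bound=3 product=6

Answer: 2 2 3 3 0 1 3 3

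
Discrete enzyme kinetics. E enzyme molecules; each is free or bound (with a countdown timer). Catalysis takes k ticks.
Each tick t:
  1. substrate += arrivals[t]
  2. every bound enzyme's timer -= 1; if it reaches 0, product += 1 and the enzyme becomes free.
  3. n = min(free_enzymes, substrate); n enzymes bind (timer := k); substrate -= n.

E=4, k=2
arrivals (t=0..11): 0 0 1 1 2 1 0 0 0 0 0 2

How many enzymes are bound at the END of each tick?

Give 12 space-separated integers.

t=0: arr=0 -> substrate=0 bound=0 product=0
t=1: arr=0 -> substrate=0 bound=0 product=0
t=2: arr=1 -> substrate=0 bound=1 product=0
t=3: arr=1 -> substrate=0 bound=2 product=0
t=4: arr=2 -> substrate=0 bound=3 product=1
t=5: arr=1 -> substrate=0 bound=3 product=2
t=6: arr=0 -> substrate=0 bound=1 product=4
t=7: arr=0 -> substrate=0 bound=0 product=5
t=8: arr=0 -> substrate=0 bound=0 product=5
t=9: arr=0 -> substrate=0 bound=0 product=5
t=10: arr=0 -> substrate=0 bound=0 product=5
t=11: arr=2 -> substrate=0 bound=2 product=5

Answer: 0 0 1 2 3 3 1 0 0 0 0 2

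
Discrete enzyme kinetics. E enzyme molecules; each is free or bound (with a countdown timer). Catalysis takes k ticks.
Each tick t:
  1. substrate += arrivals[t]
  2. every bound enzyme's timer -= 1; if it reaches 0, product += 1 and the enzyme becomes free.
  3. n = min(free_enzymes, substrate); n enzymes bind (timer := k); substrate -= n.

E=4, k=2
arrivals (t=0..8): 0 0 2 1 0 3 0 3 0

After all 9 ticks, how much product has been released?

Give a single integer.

Answer: 6

Derivation:
t=0: arr=0 -> substrate=0 bound=0 product=0
t=1: arr=0 -> substrate=0 bound=0 product=0
t=2: arr=2 -> substrate=0 bound=2 product=0
t=3: arr=1 -> substrate=0 bound=3 product=0
t=4: arr=0 -> substrate=0 bound=1 product=2
t=5: arr=3 -> substrate=0 bound=3 product=3
t=6: arr=0 -> substrate=0 bound=3 product=3
t=7: arr=3 -> substrate=0 bound=3 product=6
t=8: arr=0 -> substrate=0 bound=3 product=6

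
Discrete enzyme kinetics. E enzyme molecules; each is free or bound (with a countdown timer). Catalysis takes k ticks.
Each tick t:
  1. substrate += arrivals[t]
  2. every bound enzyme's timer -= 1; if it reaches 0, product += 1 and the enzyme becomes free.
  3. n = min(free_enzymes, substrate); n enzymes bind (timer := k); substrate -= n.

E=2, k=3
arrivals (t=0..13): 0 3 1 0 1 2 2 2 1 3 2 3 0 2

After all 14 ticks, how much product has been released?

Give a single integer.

Answer: 8

Derivation:
t=0: arr=0 -> substrate=0 bound=0 product=0
t=1: arr=3 -> substrate=1 bound=2 product=0
t=2: arr=1 -> substrate=2 bound=2 product=0
t=3: arr=0 -> substrate=2 bound=2 product=0
t=4: arr=1 -> substrate=1 bound=2 product=2
t=5: arr=2 -> substrate=3 bound=2 product=2
t=6: arr=2 -> substrate=5 bound=2 product=2
t=7: arr=2 -> substrate=5 bound=2 product=4
t=8: arr=1 -> substrate=6 bound=2 product=4
t=9: arr=3 -> substrate=9 bound=2 product=4
t=10: arr=2 -> substrate=9 bound=2 product=6
t=11: arr=3 -> substrate=12 bound=2 product=6
t=12: arr=0 -> substrate=12 bound=2 product=6
t=13: arr=2 -> substrate=12 bound=2 product=8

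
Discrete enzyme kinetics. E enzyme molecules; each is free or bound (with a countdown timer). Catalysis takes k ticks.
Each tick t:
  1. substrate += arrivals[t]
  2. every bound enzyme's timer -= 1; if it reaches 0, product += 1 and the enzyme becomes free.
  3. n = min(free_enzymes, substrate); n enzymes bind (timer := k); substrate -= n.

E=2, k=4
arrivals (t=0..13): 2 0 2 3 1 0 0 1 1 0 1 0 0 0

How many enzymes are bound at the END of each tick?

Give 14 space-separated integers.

Answer: 2 2 2 2 2 2 2 2 2 2 2 2 2 2

Derivation:
t=0: arr=2 -> substrate=0 bound=2 product=0
t=1: arr=0 -> substrate=0 bound=2 product=0
t=2: arr=2 -> substrate=2 bound=2 product=0
t=3: arr=3 -> substrate=5 bound=2 product=0
t=4: arr=1 -> substrate=4 bound=2 product=2
t=5: arr=0 -> substrate=4 bound=2 product=2
t=6: arr=0 -> substrate=4 bound=2 product=2
t=7: arr=1 -> substrate=5 bound=2 product=2
t=8: arr=1 -> substrate=4 bound=2 product=4
t=9: arr=0 -> substrate=4 bound=2 product=4
t=10: arr=1 -> substrate=5 bound=2 product=4
t=11: arr=0 -> substrate=5 bound=2 product=4
t=12: arr=0 -> substrate=3 bound=2 product=6
t=13: arr=0 -> substrate=3 bound=2 product=6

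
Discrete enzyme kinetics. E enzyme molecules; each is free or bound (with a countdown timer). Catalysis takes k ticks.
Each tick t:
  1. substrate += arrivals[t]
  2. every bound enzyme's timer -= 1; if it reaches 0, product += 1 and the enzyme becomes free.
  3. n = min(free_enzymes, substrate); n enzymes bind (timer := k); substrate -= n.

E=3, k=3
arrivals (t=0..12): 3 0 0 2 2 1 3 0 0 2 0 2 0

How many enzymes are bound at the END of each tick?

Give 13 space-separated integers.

t=0: arr=3 -> substrate=0 bound=3 product=0
t=1: arr=0 -> substrate=0 bound=3 product=0
t=2: arr=0 -> substrate=0 bound=3 product=0
t=3: arr=2 -> substrate=0 bound=2 product=3
t=4: arr=2 -> substrate=1 bound=3 product=3
t=5: arr=1 -> substrate=2 bound=3 product=3
t=6: arr=3 -> substrate=3 bound=3 product=5
t=7: arr=0 -> substrate=2 bound=3 product=6
t=8: arr=0 -> substrate=2 bound=3 product=6
t=9: arr=2 -> substrate=2 bound=3 product=8
t=10: arr=0 -> substrate=1 bound=3 product=9
t=11: arr=2 -> substrate=3 bound=3 product=9
t=12: arr=0 -> substrate=1 bound=3 product=11

Answer: 3 3 3 2 3 3 3 3 3 3 3 3 3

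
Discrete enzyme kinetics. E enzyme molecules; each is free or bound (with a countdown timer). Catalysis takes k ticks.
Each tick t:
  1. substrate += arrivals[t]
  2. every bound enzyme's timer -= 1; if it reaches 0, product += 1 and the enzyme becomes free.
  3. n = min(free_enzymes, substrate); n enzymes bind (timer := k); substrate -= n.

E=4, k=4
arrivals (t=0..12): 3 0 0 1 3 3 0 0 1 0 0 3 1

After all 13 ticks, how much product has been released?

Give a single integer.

Answer: 11

Derivation:
t=0: arr=3 -> substrate=0 bound=3 product=0
t=1: arr=0 -> substrate=0 bound=3 product=0
t=2: arr=0 -> substrate=0 bound=3 product=0
t=3: arr=1 -> substrate=0 bound=4 product=0
t=4: arr=3 -> substrate=0 bound=4 product=3
t=5: arr=3 -> substrate=3 bound=4 product=3
t=6: arr=0 -> substrate=3 bound=4 product=3
t=7: arr=0 -> substrate=2 bound=4 product=4
t=8: arr=1 -> substrate=0 bound=4 product=7
t=9: arr=0 -> substrate=0 bound=4 product=7
t=10: arr=0 -> substrate=0 bound=4 product=7
t=11: arr=3 -> substrate=2 bound=4 product=8
t=12: arr=1 -> substrate=0 bound=4 product=11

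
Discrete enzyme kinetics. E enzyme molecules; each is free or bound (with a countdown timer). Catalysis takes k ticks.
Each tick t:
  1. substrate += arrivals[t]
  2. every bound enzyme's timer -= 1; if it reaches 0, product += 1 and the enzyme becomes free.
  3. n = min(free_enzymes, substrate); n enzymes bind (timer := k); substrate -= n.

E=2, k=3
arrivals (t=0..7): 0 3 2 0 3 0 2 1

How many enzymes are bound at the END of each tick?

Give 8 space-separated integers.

t=0: arr=0 -> substrate=0 bound=0 product=0
t=1: arr=3 -> substrate=1 bound=2 product=0
t=2: arr=2 -> substrate=3 bound=2 product=0
t=3: arr=0 -> substrate=3 bound=2 product=0
t=4: arr=3 -> substrate=4 bound=2 product=2
t=5: arr=0 -> substrate=4 bound=2 product=2
t=6: arr=2 -> substrate=6 bound=2 product=2
t=7: arr=1 -> substrate=5 bound=2 product=4

Answer: 0 2 2 2 2 2 2 2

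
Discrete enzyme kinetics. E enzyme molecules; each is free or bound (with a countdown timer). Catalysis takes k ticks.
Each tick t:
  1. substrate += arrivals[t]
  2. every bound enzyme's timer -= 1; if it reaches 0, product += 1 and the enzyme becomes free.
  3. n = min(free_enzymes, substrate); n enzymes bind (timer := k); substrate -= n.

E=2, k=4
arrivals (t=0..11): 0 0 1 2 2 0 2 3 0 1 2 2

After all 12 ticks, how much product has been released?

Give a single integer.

t=0: arr=0 -> substrate=0 bound=0 product=0
t=1: arr=0 -> substrate=0 bound=0 product=0
t=2: arr=1 -> substrate=0 bound=1 product=0
t=3: arr=2 -> substrate=1 bound=2 product=0
t=4: arr=2 -> substrate=3 bound=2 product=0
t=5: arr=0 -> substrate=3 bound=2 product=0
t=6: arr=2 -> substrate=4 bound=2 product=1
t=7: arr=3 -> substrate=6 bound=2 product=2
t=8: arr=0 -> substrate=6 bound=2 product=2
t=9: arr=1 -> substrate=7 bound=2 product=2
t=10: arr=2 -> substrate=8 bound=2 product=3
t=11: arr=2 -> substrate=9 bound=2 product=4

Answer: 4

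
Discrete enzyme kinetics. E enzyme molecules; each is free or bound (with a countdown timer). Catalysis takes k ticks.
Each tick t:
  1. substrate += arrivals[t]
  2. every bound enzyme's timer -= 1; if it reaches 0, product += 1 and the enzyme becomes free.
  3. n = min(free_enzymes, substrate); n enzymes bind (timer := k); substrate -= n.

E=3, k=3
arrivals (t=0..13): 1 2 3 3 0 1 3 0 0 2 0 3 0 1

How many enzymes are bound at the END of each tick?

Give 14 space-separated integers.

Answer: 1 3 3 3 3 3 3 3 3 3 3 3 3 3

Derivation:
t=0: arr=1 -> substrate=0 bound=1 product=0
t=1: arr=2 -> substrate=0 bound=3 product=0
t=2: arr=3 -> substrate=3 bound=3 product=0
t=3: arr=3 -> substrate=5 bound=3 product=1
t=4: arr=0 -> substrate=3 bound=3 product=3
t=5: arr=1 -> substrate=4 bound=3 product=3
t=6: arr=3 -> substrate=6 bound=3 product=4
t=7: arr=0 -> substrate=4 bound=3 product=6
t=8: arr=0 -> substrate=4 bound=3 product=6
t=9: arr=2 -> substrate=5 bound=3 product=7
t=10: arr=0 -> substrate=3 bound=3 product=9
t=11: arr=3 -> substrate=6 bound=3 product=9
t=12: arr=0 -> substrate=5 bound=3 product=10
t=13: arr=1 -> substrate=4 bound=3 product=12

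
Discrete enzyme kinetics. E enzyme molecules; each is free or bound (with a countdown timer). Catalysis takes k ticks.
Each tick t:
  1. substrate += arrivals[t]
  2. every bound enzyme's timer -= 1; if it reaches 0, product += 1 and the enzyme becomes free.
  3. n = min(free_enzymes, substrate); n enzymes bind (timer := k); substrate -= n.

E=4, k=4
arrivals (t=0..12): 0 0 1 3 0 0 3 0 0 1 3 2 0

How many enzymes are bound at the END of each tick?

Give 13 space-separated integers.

t=0: arr=0 -> substrate=0 bound=0 product=0
t=1: arr=0 -> substrate=0 bound=0 product=0
t=2: arr=1 -> substrate=0 bound=1 product=0
t=3: arr=3 -> substrate=0 bound=4 product=0
t=4: arr=0 -> substrate=0 bound=4 product=0
t=5: arr=0 -> substrate=0 bound=4 product=0
t=6: arr=3 -> substrate=2 bound=4 product=1
t=7: arr=0 -> substrate=0 bound=3 product=4
t=8: arr=0 -> substrate=0 bound=3 product=4
t=9: arr=1 -> substrate=0 bound=4 product=4
t=10: arr=3 -> substrate=2 bound=4 product=5
t=11: arr=2 -> substrate=2 bound=4 product=7
t=12: arr=0 -> substrate=2 bound=4 product=7

Answer: 0 0 1 4 4 4 4 3 3 4 4 4 4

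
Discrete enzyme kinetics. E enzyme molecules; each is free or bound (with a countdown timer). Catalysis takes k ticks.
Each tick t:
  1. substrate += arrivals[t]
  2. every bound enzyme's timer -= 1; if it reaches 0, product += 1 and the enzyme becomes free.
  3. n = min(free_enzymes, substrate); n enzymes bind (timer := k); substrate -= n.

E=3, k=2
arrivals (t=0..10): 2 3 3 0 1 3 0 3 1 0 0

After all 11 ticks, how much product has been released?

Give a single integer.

t=0: arr=2 -> substrate=0 bound=2 product=0
t=1: arr=3 -> substrate=2 bound=3 product=0
t=2: arr=3 -> substrate=3 bound=3 product=2
t=3: arr=0 -> substrate=2 bound=3 product=3
t=4: arr=1 -> substrate=1 bound=3 product=5
t=5: arr=3 -> substrate=3 bound=3 product=6
t=6: arr=0 -> substrate=1 bound=3 product=8
t=7: arr=3 -> substrate=3 bound=3 product=9
t=8: arr=1 -> substrate=2 bound=3 product=11
t=9: arr=0 -> substrate=1 bound=3 product=12
t=10: arr=0 -> substrate=0 bound=2 product=14

Answer: 14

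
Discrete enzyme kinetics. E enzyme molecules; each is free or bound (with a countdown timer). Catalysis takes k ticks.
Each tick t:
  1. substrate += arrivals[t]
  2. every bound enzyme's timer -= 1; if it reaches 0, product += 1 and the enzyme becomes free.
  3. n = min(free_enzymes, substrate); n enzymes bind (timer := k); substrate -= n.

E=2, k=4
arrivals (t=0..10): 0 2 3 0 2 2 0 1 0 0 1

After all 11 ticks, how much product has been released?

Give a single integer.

t=0: arr=0 -> substrate=0 bound=0 product=0
t=1: arr=2 -> substrate=0 bound=2 product=0
t=2: arr=3 -> substrate=3 bound=2 product=0
t=3: arr=0 -> substrate=3 bound=2 product=0
t=4: arr=2 -> substrate=5 bound=2 product=0
t=5: arr=2 -> substrate=5 bound=2 product=2
t=6: arr=0 -> substrate=5 bound=2 product=2
t=7: arr=1 -> substrate=6 bound=2 product=2
t=8: arr=0 -> substrate=6 bound=2 product=2
t=9: arr=0 -> substrate=4 bound=2 product=4
t=10: arr=1 -> substrate=5 bound=2 product=4

Answer: 4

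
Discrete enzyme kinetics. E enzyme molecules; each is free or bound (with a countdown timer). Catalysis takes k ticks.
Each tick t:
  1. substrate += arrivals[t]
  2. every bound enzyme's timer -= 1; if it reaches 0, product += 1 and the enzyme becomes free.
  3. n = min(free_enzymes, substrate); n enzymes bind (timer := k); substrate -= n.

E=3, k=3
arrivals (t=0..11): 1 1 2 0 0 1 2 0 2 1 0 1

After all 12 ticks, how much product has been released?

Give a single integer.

Answer: 8

Derivation:
t=0: arr=1 -> substrate=0 bound=1 product=0
t=1: arr=1 -> substrate=0 bound=2 product=0
t=2: arr=2 -> substrate=1 bound=3 product=0
t=3: arr=0 -> substrate=0 bound=3 product=1
t=4: arr=0 -> substrate=0 bound=2 product=2
t=5: arr=1 -> substrate=0 bound=2 product=3
t=6: arr=2 -> substrate=0 bound=3 product=4
t=7: arr=0 -> substrate=0 bound=3 product=4
t=8: arr=2 -> substrate=1 bound=3 product=5
t=9: arr=1 -> substrate=0 bound=3 product=7
t=10: arr=0 -> substrate=0 bound=3 product=7
t=11: arr=1 -> substrate=0 bound=3 product=8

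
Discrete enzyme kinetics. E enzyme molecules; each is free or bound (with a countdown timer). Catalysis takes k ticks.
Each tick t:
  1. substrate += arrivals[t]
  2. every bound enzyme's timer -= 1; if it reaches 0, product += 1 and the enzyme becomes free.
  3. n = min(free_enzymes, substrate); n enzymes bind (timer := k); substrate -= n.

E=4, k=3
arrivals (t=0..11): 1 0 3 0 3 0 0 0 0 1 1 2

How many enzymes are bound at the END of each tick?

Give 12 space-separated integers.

t=0: arr=1 -> substrate=0 bound=1 product=0
t=1: arr=0 -> substrate=0 bound=1 product=0
t=2: arr=3 -> substrate=0 bound=4 product=0
t=3: arr=0 -> substrate=0 bound=3 product=1
t=4: arr=3 -> substrate=2 bound=4 product=1
t=5: arr=0 -> substrate=0 bound=3 product=4
t=6: arr=0 -> substrate=0 bound=3 product=4
t=7: arr=0 -> substrate=0 bound=2 product=5
t=8: arr=0 -> substrate=0 bound=0 product=7
t=9: arr=1 -> substrate=0 bound=1 product=7
t=10: arr=1 -> substrate=0 bound=2 product=7
t=11: arr=2 -> substrate=0 bound=4 product=7

Answer: 1 1 4 3 4 3 3 2 0 1 2 4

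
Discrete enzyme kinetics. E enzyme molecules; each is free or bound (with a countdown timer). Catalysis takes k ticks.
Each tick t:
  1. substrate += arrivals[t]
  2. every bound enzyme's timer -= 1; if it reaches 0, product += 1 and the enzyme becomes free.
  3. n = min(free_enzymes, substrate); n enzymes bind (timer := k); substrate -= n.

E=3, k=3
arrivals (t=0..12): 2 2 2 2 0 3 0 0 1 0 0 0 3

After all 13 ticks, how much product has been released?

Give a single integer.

t=0: arr=2 -> substrate=0 bound=2 product=0
t=1: arr=2 -> substrate=1 bound=3 product=0
t=2: arr=2 -> substrate=3 bound=3 product=0
t=3: arr=2 -> substrate=3 bound=3 product=2
t=4: arr=0 -> substrate=2 bound=3 product=3
t=5: arr=3 -> substrate=5 bound=3 product=3
t=6: arr=0 -> substrate=3 bound=3 product=5
t=7: arr=0 -> substrate=2 bound=3 product=6
t=8: arr=1 -> substrate=3 bound=3 product=6
t=9: arr=0 -> substrate=1 bound=3 product=8
t=10: arr=0 -> substrate=0 bound=3 product=9
t=11: arr=0 -> substrate=0 bound=3 product=9
t=12: arr=3 -> substrate=1 bound=3 product=11

Answer: 11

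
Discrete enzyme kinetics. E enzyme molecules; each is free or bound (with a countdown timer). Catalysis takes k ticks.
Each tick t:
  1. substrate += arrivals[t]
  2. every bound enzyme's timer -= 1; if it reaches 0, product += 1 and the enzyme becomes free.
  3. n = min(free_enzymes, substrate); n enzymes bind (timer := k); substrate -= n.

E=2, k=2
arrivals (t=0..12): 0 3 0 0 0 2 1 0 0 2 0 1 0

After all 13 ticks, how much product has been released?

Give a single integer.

Answer: 8

Derivation:
t=0: arr=0 -> substrate=0 bound=0 product=0
t=1: arr=3 -> substrate=1 bound=2 product=0
t=2: arr=0 -> substrate=1 bound=2 product=0
t=3: arr=0 -> substrate=0 bound=1 product=2
t=4: arr=0 -> substrate=0 bound=1 product=2
t=5: arr=2 -> substrate=0 bound=2 product=3
t=6: arr=1 -> substrate=1 bound=2 product=3
t=7: arr=0 -> substrate=0 bound=1 product=5
t=8: arr=0 -> substrate=0 bound=1 product=5
t=9: arr=2 -> substrate=0 bound=2 product=6
t=10: arr=0 -> substrate=0 bound=2 product=6
t=11: arr=1 -> substrate=0 bound=1 product=8
t=12: arr=0 -> substrate=0 bound=1 product=8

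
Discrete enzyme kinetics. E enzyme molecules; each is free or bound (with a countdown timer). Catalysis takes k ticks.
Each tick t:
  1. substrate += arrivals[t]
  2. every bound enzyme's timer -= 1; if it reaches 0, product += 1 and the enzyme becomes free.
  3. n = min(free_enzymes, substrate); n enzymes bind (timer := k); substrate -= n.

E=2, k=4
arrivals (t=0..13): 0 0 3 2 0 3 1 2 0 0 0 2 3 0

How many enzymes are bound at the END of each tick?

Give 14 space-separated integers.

Answer: 0 0 2 2 2 2 2 2 2 2 2 2 2 2

Derivation:
t=0: arr=0 -> substrate=0 bound=0 product=0
t=1: arr=0 -> substrate=0 bound=0 product=0
t=2: arr=3 -> substrate=1 bound=2 product=0
t=3: arr=2 -> substrate=3 bound=2 product=0
t=4: arr=0 -> substrate=3 bound=2 product=0
t=5: arr=3 -> substrate=6 bound=2 product=0
t=6: arr=1 -> substrate=5 bound=2 product=2
t=7: arr=2 -> substrate=7 bound=2 product=2
t=8: arr=0 -> substrate=7 bound=2 product=2
t=9: arr=0 -> substrate=7 bound=2 product=2
t=10: arr=0 -> substrate=5 bound=2 product=4
t=11: arr=2 -> substrate=7 bound=2 product=4
t=12: arr=3 -> substrate=10 bound=2 product=4
t=13: arr=0 -> substrate=10 bound=2 product=4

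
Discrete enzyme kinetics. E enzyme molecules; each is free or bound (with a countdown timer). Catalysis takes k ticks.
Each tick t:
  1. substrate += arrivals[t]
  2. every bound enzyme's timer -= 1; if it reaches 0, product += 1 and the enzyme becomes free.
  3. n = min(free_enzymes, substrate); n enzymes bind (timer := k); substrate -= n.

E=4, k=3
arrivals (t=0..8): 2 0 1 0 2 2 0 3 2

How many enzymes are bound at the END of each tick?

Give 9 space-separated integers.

t=0: arr=2 -> substrate=0 bound=2 product=0
t=1: arr=0 -> substrate=0 bound=2 product=0
t=2: arr=1 -> substrate=0 bound=3 product=0
t=3: arr=0 -> substrate=0 bound=1 product=2
t=4: arr=2 -> substrate=0 bound=3 product=2
t=5: arr=2 -> substrate=0 bound=4 product=3
t=6: arr=0 -> substrate=0 bound=4 product=3
t=7: arr=3 -> substrate=1 bound=4 product=5
t=8: arr=2 -> substrate=1 bound=4 product=7

Answer: 2 2 3 1 3 4 4 4 4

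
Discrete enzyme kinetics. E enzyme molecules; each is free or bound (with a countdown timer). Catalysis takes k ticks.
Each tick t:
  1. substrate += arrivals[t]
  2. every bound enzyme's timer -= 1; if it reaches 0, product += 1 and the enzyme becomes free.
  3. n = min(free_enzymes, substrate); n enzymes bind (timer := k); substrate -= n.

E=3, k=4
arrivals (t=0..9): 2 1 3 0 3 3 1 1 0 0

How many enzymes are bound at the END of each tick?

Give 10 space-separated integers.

Answer: 2 3 3 3 3 3 3 3 3 3

Derivation:
t=0: arr=2 -> substrate=0 bound=2 product=0
t=1: arr=1 -> substrate=0 bound=3 product=0
t=2: arr=3 -> substrate=3 bound=3 product=0
t=3: arr=0 -> substrate=3 bound=3 product=0
t=4: arr=3 -> substrate=4 bound=3 product=2
t=5: arr=3 -> substrate=6 bound=3 product=3
t=6: arr=1 -> substrate=7 bound=3 product=3
t=7: arr=1 -> substrate=8 bound=3 product=3
t=8: arr=0 -> substrate=6 bound=3 product=5
t=9: arr=0 -> substrate=5 bound=3 product=6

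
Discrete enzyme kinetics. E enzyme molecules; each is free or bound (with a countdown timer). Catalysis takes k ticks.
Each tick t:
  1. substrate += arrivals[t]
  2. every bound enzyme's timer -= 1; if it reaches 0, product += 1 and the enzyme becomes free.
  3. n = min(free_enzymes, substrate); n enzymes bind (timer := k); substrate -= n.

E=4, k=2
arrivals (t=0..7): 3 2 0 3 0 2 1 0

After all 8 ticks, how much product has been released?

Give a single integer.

t=0: arr=3 -> substrate=0 bound=3 product=0
t=1: arr=2 -> substrate=1 bound=4 product=0
t=2: arr=0 -> substrate=0 bound=2 product=3
t=3: arr=3 -> substrate=0 bound=4 product=4
t=4: arr=0 -> substrate=0 bound=3 product=5
t=5: arr=2 -> substrate=0 bound=2 product=8
t=6: arr=1 -> substrate=0 bound=3 product=8
t=7: arr=0 -> substrate=0 bound=1 product=10

Answer: 10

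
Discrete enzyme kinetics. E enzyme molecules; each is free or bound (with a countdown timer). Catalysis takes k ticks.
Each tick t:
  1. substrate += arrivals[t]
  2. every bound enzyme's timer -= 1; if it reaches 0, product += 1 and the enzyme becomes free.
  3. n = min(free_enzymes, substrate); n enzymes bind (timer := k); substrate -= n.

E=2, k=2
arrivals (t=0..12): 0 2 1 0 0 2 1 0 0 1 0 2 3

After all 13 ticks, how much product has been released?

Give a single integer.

Answer: 7

Derivation:
t=0: arr=0 -> substrate=0 bound=0 product=0
t=1: arr=2 -> substrate=0 bound=2 product=0
t=2: arr=1 -> substrate=1 bound=2 product=0
t=3: arr=0 -> substrate=0 bound=1 product=2
t=4: arr=0 -> substrate=0 bound=1 product=2
t=5: arr=2 -> substrate=0 bound=2 product=3
t=6: arr=1 -> substrate=1 bound=2 product=3
t=7: arr=0 -> substrate=0 bound=1 product=5
t=8: arr=0 -> substrate=0 bound=1 product=5
t=9: arr=1 -> substrate=0 bound=1 product=6
t=10: arr=0 -> substrate=0 bound=1 product=6
t=11: arr=2 -> substrate=0 bound=2 product=7
t=12: arr=3 -> substrate=3 bound=2 product=7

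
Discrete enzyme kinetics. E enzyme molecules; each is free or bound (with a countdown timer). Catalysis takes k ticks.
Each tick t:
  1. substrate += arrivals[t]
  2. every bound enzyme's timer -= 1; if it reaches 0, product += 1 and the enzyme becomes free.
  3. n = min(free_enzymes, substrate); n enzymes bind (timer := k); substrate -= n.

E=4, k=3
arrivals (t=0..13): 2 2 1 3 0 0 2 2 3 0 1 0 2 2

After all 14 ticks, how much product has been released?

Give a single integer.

Answer: 16

Derivation:
t=0: arr=2 -> substrate=0 bound=2 product=0
t=1: arr=2 -> substrate=0 bound=4 product=0
t=2: arr=1 -> substrate=1 bound=4 product=0
t=3: arr=3 -> substrate=2 bound=4 product=2
t=4: arr=0 -> substrate=0 bound=4 product=4
t=5: arr=0 -> substrate=0 bound=4 product=4
t=6: arr=2 -> substrate=0 bound=4 product=6
t=7: arr=2 -> substrate=0 bound=4 product=8
t=8: arr=3 -> substrate=3 bound=4 product=8
t=9: arr=0 -> substrate=1 bound=4 product=10
t=10: arr=1 -> substrate=0 bound=4 product=12
t=11: arr=0 -> substrate=0 bound=4 product=12
t=12: arr=2 -> substrate=0 bound=4 product=14
t=13: arr=2 -> substrate=0 bound=4 product=16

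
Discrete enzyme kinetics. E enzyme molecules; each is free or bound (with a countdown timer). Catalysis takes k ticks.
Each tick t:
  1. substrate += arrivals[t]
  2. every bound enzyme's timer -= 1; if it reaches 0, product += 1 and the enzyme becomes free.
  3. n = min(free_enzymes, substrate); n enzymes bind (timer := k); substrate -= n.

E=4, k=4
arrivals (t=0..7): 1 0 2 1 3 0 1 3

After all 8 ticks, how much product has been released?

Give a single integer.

Answer: 4

Derivation:
t=0: arr=1 -> substrate=0 bound=1 product=0
t=1: arr=0 -> substrate=0 bound=1 product=0
t=2: arr=2 -> substrate=0 bound=3 product=0
t=3: arr=1 -> substrate=0 bound=4 product=0
t=4: arr=3 -> substrate=2 bound=4 product=1
t=5: arr=0 -> substrate=2 bound=4 product=1
t=6: arr=1 -> substrate=1 bound=4 product=3
t=7: arr=3 -> substrate=3 bound=4 product=4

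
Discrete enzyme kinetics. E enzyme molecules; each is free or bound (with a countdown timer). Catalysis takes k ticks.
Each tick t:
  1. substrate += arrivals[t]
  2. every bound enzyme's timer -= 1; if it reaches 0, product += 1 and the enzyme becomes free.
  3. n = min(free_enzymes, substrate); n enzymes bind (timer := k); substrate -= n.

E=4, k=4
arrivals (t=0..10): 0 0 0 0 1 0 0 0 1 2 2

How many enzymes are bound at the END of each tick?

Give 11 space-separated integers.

Answer: 0 0 0 0 1 1 1 1 1 3 4

Derivation:
t=0: arr=0 -> substrate=0 bound=0 product=0
t=1: arr=0 -> substrate=0 bound=0 product=0
t=2: arr=0 -> substrate=0 bound=0 product=0
t=3: arr=0 -> substrate=0 bound=0 product=0
t=4: arr=1 -> substrate=0 bound=1 product=0
t=5: arr=0 -> substrate=0 bound=1 product=0
t=6: arr=0 -> substrate=0 bound=1 product=0
t=7: arr=0 -> substrate=0 bound=1 product=0
t=8: arr=1 -> substrate=0 bound=1 product=1
t=9: arr=2 -> substrate=0 bound=3 product=1
t=10: arr=2 -> substrate=1 bound=4 product=1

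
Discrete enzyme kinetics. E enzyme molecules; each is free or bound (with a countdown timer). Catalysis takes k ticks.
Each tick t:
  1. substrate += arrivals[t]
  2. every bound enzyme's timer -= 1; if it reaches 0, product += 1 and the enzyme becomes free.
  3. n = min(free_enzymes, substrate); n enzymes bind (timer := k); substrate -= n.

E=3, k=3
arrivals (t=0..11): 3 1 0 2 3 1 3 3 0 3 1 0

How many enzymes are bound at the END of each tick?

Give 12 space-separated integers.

Answer: 3 3 3 3 3 3 3 3 3 3 3 3

Derivation:
t=0: arr=3 -> substrate=0 bound=3 product=0
t=1: arr=1 -> substrate=1 bound=3 product=0
t=2: arr=0 -> substrate=1 bound=3 product=0
t=3: arr=2 -> substrate=0 bound=3 product=3
t=4: arr=3 -> substrate=3 bound=3 product=3
t=5: arr=1 -> substrate=4 bound=3 product=3
t=6: arr=3 -> substrate=4 bound=3 product=6
t=7: arr=3 -> substrate=7 bound=3 product=6
t=8: arr=0 -> substrate=7 bound=3 product=6
t=9: arr=3 -> substrate=7 bound=3 product=9
t=10: arr=1 -> substrate=8 bound=3 product=9
t=11: arr=0 -> substrate=8 bound=3 product=9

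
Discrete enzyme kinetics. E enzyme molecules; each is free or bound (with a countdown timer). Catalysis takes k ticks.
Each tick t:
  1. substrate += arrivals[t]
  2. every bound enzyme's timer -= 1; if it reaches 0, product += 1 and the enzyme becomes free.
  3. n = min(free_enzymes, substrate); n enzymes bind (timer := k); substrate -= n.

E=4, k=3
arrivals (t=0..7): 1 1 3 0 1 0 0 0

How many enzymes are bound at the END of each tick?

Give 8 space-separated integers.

t=0: arr=1 -> substrate=0 bound=1 product=0
t=1: arr=1 -> substrate=0 bound=2 product=0
t=2: arr=3 -> substrate=1 bound=4 product=0
t=3: arr=0 -> substrate=0 bound=4 product=1
t=4: arr=1 -> substrate=0 bound=4 product=2
t=5: arr=0 -> substrate=0 bound=2 product=4
t=6: arr=0 -> substrate=0 bound=1 product=5
t=7: arr=0 -> substrate=0 bound=0 product=6

Answer: 1 2 4 4 4 2 1 0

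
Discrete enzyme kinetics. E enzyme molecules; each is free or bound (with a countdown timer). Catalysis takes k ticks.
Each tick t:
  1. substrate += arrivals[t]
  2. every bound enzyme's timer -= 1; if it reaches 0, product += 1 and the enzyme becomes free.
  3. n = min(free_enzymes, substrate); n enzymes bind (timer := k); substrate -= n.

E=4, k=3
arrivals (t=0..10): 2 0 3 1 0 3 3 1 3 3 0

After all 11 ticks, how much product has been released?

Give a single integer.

t=0: arr=2 -> substrate=0 bound=2 product=0
t=1: arr=0 -> substrate=0 bound=2 product=0
t=2: arr=3 -> substrate=1 bound=4 product=0
t=3: arr=1 -> substrate=0 bound=4 product=2
t=4: arr=0 -> substrate=0 bound=4 product=2
t=5: arr=3 -> substrate=1 bound=4 product=4
t=6: arr=3 -> substrate=2 bound=4 product=6
t=7: arr=1 -> substrate=3 bound=4 product=6
t=8: arr=3 -> substrate=4 bound=4 product=8
t=9: arr=3 -> substrate=5 bound=4 product=10
t=10: arr=0 -> substrate=5 bound=4 product=10

Answer: 10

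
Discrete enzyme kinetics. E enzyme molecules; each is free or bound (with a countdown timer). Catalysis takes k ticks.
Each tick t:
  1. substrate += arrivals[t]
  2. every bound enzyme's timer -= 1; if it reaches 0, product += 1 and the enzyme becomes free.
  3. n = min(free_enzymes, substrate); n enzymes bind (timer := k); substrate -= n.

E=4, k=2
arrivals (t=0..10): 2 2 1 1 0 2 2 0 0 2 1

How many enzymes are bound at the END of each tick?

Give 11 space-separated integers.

t=0: arr=2 -> substrate=0 bound=2 product=0
t=1: arr=2 -> substrate=0 bound=4 product=0
t=2: arr=1 -> substrate=0 bound=3 product=2
t=3: arr=1 -> substrate=0 bound=2 product=4
t=4: arr=0 -> substrate=0 bound=1 product=5
t=5: arr=2 -> substrate=0 bound=2 product=6
t=6: arr=2 -> substrate=0 bound=4 product=6
t=7: arr=0 -> substrate=0 bound=2 product=8
t=8: arr=0 -> substrate=0 bound=0 product=10
t=9: arr=2 -> substrate=0 bound=2 product=10
t=10: arr=1 -> substrate=0 bound=3 product=10

Answer: 2 4 3 2 1 2 4 2 0 2 3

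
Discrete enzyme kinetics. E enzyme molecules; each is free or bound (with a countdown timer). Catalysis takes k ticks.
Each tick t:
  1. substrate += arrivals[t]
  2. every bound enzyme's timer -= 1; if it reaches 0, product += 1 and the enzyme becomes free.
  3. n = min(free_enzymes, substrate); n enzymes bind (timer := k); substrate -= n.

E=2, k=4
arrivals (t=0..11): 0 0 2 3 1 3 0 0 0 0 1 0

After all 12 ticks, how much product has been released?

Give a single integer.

Answer: 4

Derivation:
t=0: arr=0 -> substrate=0 bound=0 product=0
t=1: arr=0 -> substrate=0 bound=0 product=0
t=2: arr=2 -> substrate=0 bound=2 product=0
t=3: arr=3 -> substrate=3 bound=2 product=0
t=4: arr=1 -> substrate=4 bound=2 product=0
t=5: arr=3 -> substrate=7 bound=2 product=0
t=6: arr=0 -> substrate=5 bound=2 product=2
t=7: arr=0 -> substrate=5 bound=2 product=2
t=8: arr=0 -> substrate=5 bound=2 product=2
t=9: arr=0 -> substrate=5 bound=2 product=2
t=10: arr=1 -> substrate=4 bound=2 product=4
t=11: arr=0 -> substrate=4 bound=2 product=4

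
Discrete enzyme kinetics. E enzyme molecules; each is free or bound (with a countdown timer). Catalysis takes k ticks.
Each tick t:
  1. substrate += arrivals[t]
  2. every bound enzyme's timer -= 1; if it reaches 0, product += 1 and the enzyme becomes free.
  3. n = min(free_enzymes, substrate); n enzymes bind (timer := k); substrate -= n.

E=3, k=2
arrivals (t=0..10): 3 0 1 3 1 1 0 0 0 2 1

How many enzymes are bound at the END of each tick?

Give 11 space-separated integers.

Answer: 3 3 1 3 3 3 2 0 0 2 3

Derivation:
t=0: arr=3 -> substrate=0 bound=3 product=0
t=1: arr=0 -> substrate=0 bound=3 product=0
t=2: arr=1 -> substrate=0 bound=1 product=3
t=3: arr=3 -> substrate=1 bound=3 product=3
t=4: arr=1 -> substrate=1 bound=3 product=4
t=5: arr=1 -> substrate=0 bound=3 product=6
t=6: arr=0 -> substrate=0 bound=2 product=7
t=7: arr=0 -> substrate=0 bound=0 product=9
t=8: arr=0 -> substrate=0 bound=0 product=9
t=9: arr=2 -> substrate=0 bound=2 product=9
t=10: arr=1 -> substrate=0 bound=3 product=9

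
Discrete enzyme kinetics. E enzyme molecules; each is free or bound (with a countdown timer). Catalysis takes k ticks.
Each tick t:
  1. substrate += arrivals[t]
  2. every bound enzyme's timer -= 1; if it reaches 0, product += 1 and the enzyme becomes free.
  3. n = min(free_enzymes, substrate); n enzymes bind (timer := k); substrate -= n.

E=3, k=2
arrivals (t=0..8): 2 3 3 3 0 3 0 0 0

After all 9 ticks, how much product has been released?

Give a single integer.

t=0: arr=2 -> substrate=0 bound=2 product=0
t=1: arr=3 -> substrate=2 bound=3 product=0
t=2: arr=3 -> substrate=3 bound=3 product=2
t=3: arr=3 -> substrate=5 bound=3 product=3
t=4: arr=0 -> substrate=3 bound=3 product=5
t=5: arr=3 -> substrate=5 bound=3 product=6
t=6: arr=0 -> substrate=3 bound=3 product=8
t=7: arr=0 -> substrate=2 bound=3 product=9
t=8: arr=0 -> substrate=0 bound=3 product=11

Answer: 11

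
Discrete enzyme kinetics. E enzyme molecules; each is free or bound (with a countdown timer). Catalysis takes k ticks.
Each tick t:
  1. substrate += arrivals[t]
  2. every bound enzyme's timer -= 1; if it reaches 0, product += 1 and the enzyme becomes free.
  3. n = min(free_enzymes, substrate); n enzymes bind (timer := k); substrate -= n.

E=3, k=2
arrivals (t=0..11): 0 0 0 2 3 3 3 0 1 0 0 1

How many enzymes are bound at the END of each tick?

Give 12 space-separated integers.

t=0: arr=0 -> substrate=0 bound=0 product=0
t=1: arr=0 -> substrate=0 bound=0 product=0
t=2: arr=0 -> substrate=0 bound=0 product=0
t=3: arr=2 -> substrate=0 bound=2 product=0
t=4: arr=3 -> substrate=2 bound=3 product=0
t=5: arr=3 -> substrate=3 bound=3 product=2
t=6: arr=3 -> substrate=5 bound=3 product=3
t=7: arr=0 -> substrate=3 bound=3 product=5
t=8: arr=1 -> substrate=3 bound=3 product=6
t=9: arr=0 -> substrate=1 bound=3 product=8
t=10: arr=0 -> substrate=0 bound=3 product=9
t=11: arr=1 -> substrate=0 bound=2 product=11

Answer: 0 0 0 2 3 3 3 3 3 3 3 2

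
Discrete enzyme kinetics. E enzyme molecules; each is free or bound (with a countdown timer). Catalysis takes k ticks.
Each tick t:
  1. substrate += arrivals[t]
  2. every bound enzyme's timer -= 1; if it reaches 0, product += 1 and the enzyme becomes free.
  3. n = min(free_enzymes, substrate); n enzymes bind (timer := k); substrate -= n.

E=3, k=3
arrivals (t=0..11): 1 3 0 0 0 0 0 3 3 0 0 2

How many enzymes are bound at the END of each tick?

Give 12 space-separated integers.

t=0: arr=1 -> substrate=0 bound=1 product=0
t=1: arr=3 -> substrate=1 bound=3 product=0
t=2: arr=0 -> substrate=1 bound=3 product=0
t=3: arr=0 -> substrate=0 bound=3 product=1
t=4: arr=0 -> substrate=0 bound=1 product=3
t=5: arr=0 -> substrate=0 bound=1 product=3
t=6: arr=0 -> substrate=0 bound=0 product=4
t=7: arr=3 -> substrate=0 bound=3 product=4
t=8: arr=3 -> substrate=3 bound=3 product=4
t=9: arr=0 -> substrate=3 bound=3 product=4
t=10: arr=0 -> substrate=0 bound=3 product=7
t=11: arr=2 -> substrate=2 bound=3 product=7

Answer: 1 3 3 3 1 1 0 3 3 3 3 3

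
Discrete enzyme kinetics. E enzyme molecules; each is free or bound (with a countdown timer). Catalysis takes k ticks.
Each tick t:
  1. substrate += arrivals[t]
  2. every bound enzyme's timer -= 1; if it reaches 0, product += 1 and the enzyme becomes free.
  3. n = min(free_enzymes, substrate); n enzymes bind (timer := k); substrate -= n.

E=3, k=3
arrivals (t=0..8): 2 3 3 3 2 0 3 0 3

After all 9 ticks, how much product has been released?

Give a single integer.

Answer: 6

Derivation:
t=0: arr=2 -> substrate=0 bound=2 product=0
t=1: arr=3 -> substrate=2 bound=3 product=0
t=2: arr=3 -> substrate=5 bound=3 product=0
t=3: arr=3 -> substrate=6 bound=3 product=2
t=4: arr=2 -> substrate=7 bound=3 product=3
t=5: arr=0 -> substrate=7 bound=3 product=3
t=6: arr=3 -> substrate=8 bound=3 product=5
t=7: arr=0 -> substrate=7 bound=3 product=6
t=8: arr=3 -> substrate=10 bound=3 product=6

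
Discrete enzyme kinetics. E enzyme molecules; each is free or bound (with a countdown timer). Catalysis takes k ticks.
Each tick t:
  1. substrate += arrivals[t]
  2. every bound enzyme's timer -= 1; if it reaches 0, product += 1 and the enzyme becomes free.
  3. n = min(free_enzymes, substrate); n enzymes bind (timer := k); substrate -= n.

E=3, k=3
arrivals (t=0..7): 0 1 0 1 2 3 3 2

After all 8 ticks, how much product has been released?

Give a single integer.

Answer: 4

Derivation:
t=0: arr=0 -> substrate=0 bound=0 product=0
t=1: arr=1 -> substrate=0 bound=1 product=0
t=2: arr=0 -> substrate=0 bound=1 product=0
t=3: arr=1 -> substrate=0 bound=2 product=0
t=4: arr=2 -> substrate=0 bound=3 product=1
t=5: arr=3 -> substrate=3 bound=3 product=1
t=6: arr=3 -> substrate=5 bound=3 product=2
t=7: arr=2 -> substrate=5 bound=3 product=4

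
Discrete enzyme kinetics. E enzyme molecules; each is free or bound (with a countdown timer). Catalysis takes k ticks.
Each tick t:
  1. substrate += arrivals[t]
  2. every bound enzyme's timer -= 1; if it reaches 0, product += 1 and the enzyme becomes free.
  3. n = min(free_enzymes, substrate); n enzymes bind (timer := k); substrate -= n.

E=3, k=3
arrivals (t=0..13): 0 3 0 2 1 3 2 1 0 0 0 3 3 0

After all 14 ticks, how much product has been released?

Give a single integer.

t=0: arr=0 -> substrate=0 bound=0 product=0
t=1: arr=3 -> substrate=0 bound=3 product=0
t=2: arr=0 -> substrate=0 bound=3 product=0
t=3: arr=2 -> substrate=2 bound=3 product=0
t=4: arr=1 -> substrate=0 bound=3 product=3
t=5: arr=3 -> substrate=3 bound=3 product=3
t=6: arr=2 -> substrate=5 bound=3 product=3
t=7: arr=1 -> substrate=3 bound=3 product=6
t=8: arr=0 -> substrate=3 bound=3 product=6
t=9: arr=0 -> substrate=3 bound=3 product=6
t=10: arr=0 -> substrate=0 bound=3 product=9
t=11: arr=3 -> substrate=3 bound=3 product=9
t=12: arr=3 -> substrate=6 bound=3 product=9
t=13: arr=0 -> substrate=3 bound=3 product=12

Answer: 12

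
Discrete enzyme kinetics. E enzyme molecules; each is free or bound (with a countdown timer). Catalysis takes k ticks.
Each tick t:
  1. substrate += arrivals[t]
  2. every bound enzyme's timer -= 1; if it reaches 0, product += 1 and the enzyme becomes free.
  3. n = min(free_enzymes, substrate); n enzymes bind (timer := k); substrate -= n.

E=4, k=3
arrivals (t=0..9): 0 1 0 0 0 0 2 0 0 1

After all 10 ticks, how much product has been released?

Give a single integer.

Answer: 3

Derivation:
t=0: arr=0 -> substrate=0 bound=0 product=0
t=1: arr=1 -> substrate=0 bound=1 product=0
t=2: arr=0 -> substrate=0 bound=1 product=0
t=3: arr=0 -> substrate=0 bound=1 product=0
t=4: arr=0 -> substrate=0 bound=0 product=1
t=5: arr=0 -> substrate=0 bound=0 product=1
t=6: arr=2 -> substrate=0 bound=2 product=1
t=7: arr=0 -> substrate=0 bound=2 product=1
t=8: arr=0 -> substrate=0 bound=2 product=1
t=9: arr=1 -> substrate=0 bound=1 product=3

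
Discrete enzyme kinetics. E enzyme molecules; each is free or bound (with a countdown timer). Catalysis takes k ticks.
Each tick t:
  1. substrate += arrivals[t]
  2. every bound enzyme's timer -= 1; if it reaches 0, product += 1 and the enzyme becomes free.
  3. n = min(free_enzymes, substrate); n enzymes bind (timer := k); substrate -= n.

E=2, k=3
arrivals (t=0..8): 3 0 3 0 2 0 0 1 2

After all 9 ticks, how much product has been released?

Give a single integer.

t=0: arr=3 -> substrate=1 bound=2 product=0
t=1: arr=0 -> substrate=1 bound=2 product=0
t=2: arr=3 -> substrate=4 bound=2 product=0
t=3: arr=0 -> substrate=2 bound=2 product=2
t=4: arr=2 -> substrate=4 bound=2 product=2
t=5: arr=0 -> substrate=4 bound=2 product=2
t=6: arr=0 -> substrate=2 bound=2 product=4
t=7: arr=1 -> substrate=3 bound=2 product=4
t=8: arr=2 -> substrate=5 bound=2 product=4

Answer: 4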